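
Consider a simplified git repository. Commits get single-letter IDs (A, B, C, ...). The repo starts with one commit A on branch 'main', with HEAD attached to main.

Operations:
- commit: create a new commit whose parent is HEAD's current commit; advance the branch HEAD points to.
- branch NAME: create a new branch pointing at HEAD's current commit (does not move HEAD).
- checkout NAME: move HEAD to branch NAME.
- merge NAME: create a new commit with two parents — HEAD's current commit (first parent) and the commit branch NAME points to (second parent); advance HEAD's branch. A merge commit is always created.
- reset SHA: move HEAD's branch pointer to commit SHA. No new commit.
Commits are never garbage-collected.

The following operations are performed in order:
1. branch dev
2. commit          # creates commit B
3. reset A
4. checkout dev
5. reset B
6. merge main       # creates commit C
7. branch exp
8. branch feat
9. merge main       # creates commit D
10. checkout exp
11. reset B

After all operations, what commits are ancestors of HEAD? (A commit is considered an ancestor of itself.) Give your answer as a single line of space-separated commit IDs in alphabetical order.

Answer: A B

Derivation:
After op 1 (branch): HEAD=main@A [dev=A main=A]
After op 2 (commit): HEAD=main@B [dev=A main=B]
After op 3 (reset): HEAD=main@A [dev=A main=A]
After op 4 (checkout): HEAD=dev@A [dev=A main=A]
After op 5 (reset): HEAD=dev@B [dev=B main=A]
After op 6 (merge): HEAD=dev@C [dev=C main=A]
After op 7 (branch): HEAD=dev@C [dev=C exp=C main=A]
After op 8 (branch): HEAD=dev@C [dev=C exp=C feat=C main=A]
After op 9 (merge): HEAD=dev@D [dev=D exp=C feat=C main=A]
After op 10 (checkout): HEAD=exp@C [dev=D exp=C feat=C main=A]
After op 11 (reset): HEAD=exp@B [dev=D exp=B feat=C main=A]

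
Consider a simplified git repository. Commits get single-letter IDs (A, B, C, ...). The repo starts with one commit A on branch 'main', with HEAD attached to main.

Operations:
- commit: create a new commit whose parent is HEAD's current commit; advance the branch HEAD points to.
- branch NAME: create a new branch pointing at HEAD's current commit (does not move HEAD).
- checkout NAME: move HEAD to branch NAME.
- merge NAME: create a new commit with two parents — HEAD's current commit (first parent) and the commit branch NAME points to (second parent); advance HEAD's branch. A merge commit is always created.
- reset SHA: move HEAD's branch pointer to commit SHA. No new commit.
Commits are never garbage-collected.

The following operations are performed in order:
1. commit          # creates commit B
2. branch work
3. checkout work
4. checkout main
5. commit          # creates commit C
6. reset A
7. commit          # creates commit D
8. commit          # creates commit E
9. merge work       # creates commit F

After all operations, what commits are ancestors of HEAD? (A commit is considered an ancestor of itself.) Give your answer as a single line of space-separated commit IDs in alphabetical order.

After op 1 (commit): HEAD=main@B [main=B]
After op 2 (branch): HEAD=main@B [main=B work=B]
After op 3 (checkout): HEAD=work@B [main=B work=B]
After op 4 (checkout): HEAD=main@B [main=B work=B]
After op 5 (commit): HEAD=main@C [main=C work=B]
After op 6 (reset): HEAD=main@A [main=A work=B]
After op 7 (commit): HEAD=main@D [main=D work=B]
After op 8 (commit): HEAD=main@E [main=E work=B]
After op 9 (merge): HEAD=main@F [main=F work=B]

Answer: A B D E F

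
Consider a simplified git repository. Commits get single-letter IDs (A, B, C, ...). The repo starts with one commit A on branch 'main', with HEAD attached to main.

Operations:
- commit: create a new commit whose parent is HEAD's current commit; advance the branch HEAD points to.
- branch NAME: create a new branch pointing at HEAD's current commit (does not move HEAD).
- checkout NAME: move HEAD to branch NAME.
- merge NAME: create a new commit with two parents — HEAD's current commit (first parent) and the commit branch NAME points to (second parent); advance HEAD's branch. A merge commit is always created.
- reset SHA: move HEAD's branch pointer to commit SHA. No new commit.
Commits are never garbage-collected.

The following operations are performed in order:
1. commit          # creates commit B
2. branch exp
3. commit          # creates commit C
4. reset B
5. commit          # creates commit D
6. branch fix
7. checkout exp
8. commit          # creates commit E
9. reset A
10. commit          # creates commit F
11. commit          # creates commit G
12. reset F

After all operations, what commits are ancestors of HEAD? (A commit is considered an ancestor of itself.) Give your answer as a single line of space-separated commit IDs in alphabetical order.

After op 1 (commit): HEAD=main@B [main=B]
After op 2 (branch): HEAD=main@B [exp=B main=B]
After op 3 (commit): HEAD=main@C [exp=B main=C]
After op 4 (reset): HEAD=main@B [exp=B main=B]
After op 5 (commit): HEAD=main@D [exp=B main=D]
After op 6 (branch): HEAD=main@D [exp=B fix=D main=D]
After op 7 (checkout): HEAD=exp@B [exp=B fix=D main=D]
After op 8 (commit): HEAD=exp@E [exp=E fix=D main=D]
After op 9 (reset): HEAD=exp@A [exp=A fix=D main=D]
After op 10 (commit): HEAD=exp@F [exp=F fix=D main=D]
After op 11 (commit): HEAD=exp@G [exp=G fix=D main=D]
After op 12 (reset): HEAD=exp@F [exp=F fix=D main=D]

Answer: A F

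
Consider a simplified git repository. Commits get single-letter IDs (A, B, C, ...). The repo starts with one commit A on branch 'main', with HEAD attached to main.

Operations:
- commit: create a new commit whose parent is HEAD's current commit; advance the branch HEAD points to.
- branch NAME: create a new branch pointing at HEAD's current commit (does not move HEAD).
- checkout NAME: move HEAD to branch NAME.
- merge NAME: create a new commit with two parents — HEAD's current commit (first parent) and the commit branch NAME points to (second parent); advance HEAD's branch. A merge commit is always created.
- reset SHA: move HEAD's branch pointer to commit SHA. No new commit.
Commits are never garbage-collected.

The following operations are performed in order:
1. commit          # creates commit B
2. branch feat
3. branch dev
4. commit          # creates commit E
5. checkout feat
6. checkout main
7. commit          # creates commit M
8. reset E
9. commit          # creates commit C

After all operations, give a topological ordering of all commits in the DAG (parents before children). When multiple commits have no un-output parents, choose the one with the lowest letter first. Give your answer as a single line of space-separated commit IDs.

Answer: A B E C M

Derivation:
After op 1 (commit): HEAD=main@B [main=B]
After op 2 (branch): HEAD=main@B [feat=B main=B]
After op 3 (branch): HEAD=main@B [dev=B feat=B main=B]
After op 4 (commit): HEAD=main@E [dev=B feat=B main=E]
After op 5 (checkout): HEAD=feat@B [dev=B feat=B main=E]
After op 6 (checkout): HEAD=main@E [dev=B feat=B main=E]
After op 7 (commit): HEAD=main@M [dev=B feat=B main=M]
After op 8 (reset): HEAD=main@E [dev=B feat=B main=E]
After op 9 (commit): HEAD=main@C [dev=B feat=B main=C]
commit A: parents=[]
commit B: parents=['A']
commit C: parents=['E']
commit E: parents=['B']
commit M: parents=['E']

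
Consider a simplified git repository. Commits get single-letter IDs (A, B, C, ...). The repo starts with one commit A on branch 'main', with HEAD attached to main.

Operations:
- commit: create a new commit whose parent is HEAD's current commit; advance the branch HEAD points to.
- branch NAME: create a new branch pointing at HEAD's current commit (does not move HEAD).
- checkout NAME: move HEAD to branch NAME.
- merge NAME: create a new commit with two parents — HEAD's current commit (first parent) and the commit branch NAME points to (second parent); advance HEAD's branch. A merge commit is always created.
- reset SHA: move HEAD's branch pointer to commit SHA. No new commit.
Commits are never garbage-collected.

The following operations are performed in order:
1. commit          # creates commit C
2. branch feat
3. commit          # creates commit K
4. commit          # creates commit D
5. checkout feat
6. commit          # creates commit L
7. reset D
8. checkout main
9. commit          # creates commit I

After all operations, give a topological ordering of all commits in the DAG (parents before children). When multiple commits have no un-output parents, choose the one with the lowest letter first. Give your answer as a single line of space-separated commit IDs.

Answer: A C K D I L

Derivation:
After op 1 (commit): HEAD=main@C [main=C]
After op 2 (branch): HEAD=main@C [feat=C main=C]
After op 3 (commit): HEAD=main@K [feat=C main=K]
After op 4 (commit): HEAD=main@D [feat=C main=D]
After op 5 (checkout): HEAD=feat@C [feat=C main=D]
After op 6 (commit): HEAD=feat@L [feat=L main=D]
After op 7 (reset): HEAD=feat@D [feat=D main=D]
After op 8 (checkout): HEAD=main@D [feat=D main=D]
After op 9 (commit): HEAD=main@I [feat=D main=I]
commit A: parents=[]
commit C: parents=['A']
commit D: parents=['K']
commit I: parents=['D']
commit K: parents=['C']
commit L: parents=['C']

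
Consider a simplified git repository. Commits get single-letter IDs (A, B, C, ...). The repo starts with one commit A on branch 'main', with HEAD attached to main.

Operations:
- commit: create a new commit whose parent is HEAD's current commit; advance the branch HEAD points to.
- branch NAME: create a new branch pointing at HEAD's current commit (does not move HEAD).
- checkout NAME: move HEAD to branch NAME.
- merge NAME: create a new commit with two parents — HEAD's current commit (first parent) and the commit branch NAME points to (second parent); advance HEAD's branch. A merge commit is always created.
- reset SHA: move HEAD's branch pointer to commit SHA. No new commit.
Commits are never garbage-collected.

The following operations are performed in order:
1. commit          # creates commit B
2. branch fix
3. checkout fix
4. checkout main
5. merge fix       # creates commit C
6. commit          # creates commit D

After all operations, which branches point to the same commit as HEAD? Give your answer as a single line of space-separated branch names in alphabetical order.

After op 1 (commit): HEAD=main@B [main=B]
After op 2 (branch): HEAD=main@B [fix=B main=B]
After op 3 (checkout): HEAD=fix@B [fix=B main=B]
After op 4 (checkout): HEAD=main@B [fix=B main=B]
After op 5 (merge): HEAD=main@C [fix=B main=C]
After op 6 (commit): HEAD=main@D [fix=B main=D]

Answer: main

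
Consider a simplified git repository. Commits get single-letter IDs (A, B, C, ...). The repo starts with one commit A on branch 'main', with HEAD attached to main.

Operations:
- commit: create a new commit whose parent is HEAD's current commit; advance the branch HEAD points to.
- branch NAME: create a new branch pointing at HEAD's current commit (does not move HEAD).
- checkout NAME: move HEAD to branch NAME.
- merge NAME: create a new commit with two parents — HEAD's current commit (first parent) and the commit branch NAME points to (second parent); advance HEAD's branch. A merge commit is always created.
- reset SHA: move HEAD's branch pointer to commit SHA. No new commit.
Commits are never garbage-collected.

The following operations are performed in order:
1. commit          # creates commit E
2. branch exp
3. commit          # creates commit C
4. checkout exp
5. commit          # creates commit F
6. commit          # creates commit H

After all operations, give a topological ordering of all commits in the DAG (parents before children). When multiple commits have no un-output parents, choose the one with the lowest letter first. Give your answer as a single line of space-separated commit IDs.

Answer: A E C F H

Derivation:
After op 1 (commit): HEAD=main@E [main=E]
After op 2 (branch): HEAD=main@E [exp=E main=E]
After op 3 (commit): HEAD=main@C [exp=E main=C]
After op 4 (checkout): HEAD=exp@E [exp=E main=C]
After op 5 (commit): HEAD=exp@F [exp=F main=C]
After op 6 (commit): HEAD=exp@H [exp=H main=C]
commit A: parents=[]
commit C: parents=['E']
commit E: parents=['A']
commit F: parents=['E']
commit H: parents=['F']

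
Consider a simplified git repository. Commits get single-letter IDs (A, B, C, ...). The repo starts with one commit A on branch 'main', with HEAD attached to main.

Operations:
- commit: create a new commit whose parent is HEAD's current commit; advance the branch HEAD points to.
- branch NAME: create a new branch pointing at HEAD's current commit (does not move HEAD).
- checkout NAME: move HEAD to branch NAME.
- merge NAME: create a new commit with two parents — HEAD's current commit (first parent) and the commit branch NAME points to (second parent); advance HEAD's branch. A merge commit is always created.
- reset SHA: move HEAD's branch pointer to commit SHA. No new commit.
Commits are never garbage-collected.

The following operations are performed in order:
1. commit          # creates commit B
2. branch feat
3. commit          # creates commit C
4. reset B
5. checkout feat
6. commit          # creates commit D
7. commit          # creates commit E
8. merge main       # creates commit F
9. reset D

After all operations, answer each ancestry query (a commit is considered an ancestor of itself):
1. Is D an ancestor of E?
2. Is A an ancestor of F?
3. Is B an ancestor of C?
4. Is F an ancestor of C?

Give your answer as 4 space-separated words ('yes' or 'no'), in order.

After op 1 (commit): HEAD=main@B [main=B]
After op 2 (branch): HEAD=main@B [feat=B main=B]
After op 3 (commit): HEAD=main@C [feat=B main=C]
After op 4 (reset): HEAD=main@B [feat=B main=B]
After op 5 (checkout): HEAD=feat@B [feat=B main=B]
After op 6 (commit): HEAD=feat@D [feat=D main=B]
After op 7 (commit): HEAD=feat@E [feat=E main=B]
After op 8 (merge): HEAD=feat@F [feat=F main=B]
After op 9 (reset): HEAD=feat@D [feat=D main=B]
ancestors(E) = {A,B,D,E}; D in? yes
ancestors(F) = {A,B,D,E,F}; A in? yes
ancestors(C) = {A,B,C}; B in? yes
ancestors(C) = {A,B,C}; F in? no

Answer: yes yes yes no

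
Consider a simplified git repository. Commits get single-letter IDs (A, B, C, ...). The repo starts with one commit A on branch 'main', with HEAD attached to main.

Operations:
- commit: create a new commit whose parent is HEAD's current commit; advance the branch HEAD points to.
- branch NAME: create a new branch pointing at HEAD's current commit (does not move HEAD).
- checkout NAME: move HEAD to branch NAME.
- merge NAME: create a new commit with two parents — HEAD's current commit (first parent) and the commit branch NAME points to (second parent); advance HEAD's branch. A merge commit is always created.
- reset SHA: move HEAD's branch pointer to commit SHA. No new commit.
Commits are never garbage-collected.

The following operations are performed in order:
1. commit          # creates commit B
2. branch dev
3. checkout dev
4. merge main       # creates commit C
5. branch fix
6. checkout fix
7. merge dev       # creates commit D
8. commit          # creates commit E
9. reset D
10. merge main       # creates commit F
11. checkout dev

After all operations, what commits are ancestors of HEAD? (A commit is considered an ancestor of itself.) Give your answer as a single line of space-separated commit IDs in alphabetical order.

After op 1 (commit): HEAD=main@B [main=B]
After op 2 (branch): HEAD=main@B [dev=B main=B]
After op 3 (checkout): HEAD=dev@B [dev=B main=B]
After op 4 (merge): HEAD=dev@C [dev=C main=B]
After op 5 (branch): HEAD=dev@C [dev=C fix=C main=B]
After op 6 (checkout): HEAD=fix@C [dev=C fix=C main=B]
After op 7 (merge): HEAD=fix@D [dev=C fix=D main=B]
After op 8 (commit): HEAD=fix@E [dev=C fix=E main=B]
After op 9 (reset): HEAD=fix@D [dev=C fix=D main=B]
After op 10 (merge): HEAD=fix@F [dev=C fix=F main=B]
After op 11 (checkout): HEAD=dev@C [dev=C fix=F main=B]

Answer: A B C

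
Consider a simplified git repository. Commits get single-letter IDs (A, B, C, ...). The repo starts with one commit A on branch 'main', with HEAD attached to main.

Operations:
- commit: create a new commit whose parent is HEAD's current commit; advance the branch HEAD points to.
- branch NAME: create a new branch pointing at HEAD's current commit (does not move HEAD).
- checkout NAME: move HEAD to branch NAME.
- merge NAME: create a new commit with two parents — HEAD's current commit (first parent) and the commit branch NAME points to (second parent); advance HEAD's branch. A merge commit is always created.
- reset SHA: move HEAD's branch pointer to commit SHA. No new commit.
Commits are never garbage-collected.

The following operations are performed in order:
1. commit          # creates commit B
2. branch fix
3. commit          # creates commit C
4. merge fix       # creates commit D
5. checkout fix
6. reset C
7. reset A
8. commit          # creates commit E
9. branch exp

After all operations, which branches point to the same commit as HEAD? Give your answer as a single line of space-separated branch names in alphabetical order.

After op 1 (commit): HEAD=main@B [main=B]
After op 2 (branch): HEAD=main@B [fix=B main=B]
After op 3 (commit): HEAD=main@C [fix=B main=C]
After op 4 (merge): HEAD=main@D [fix=B main=D]
After op 5 (checkout): HEAD=fix@B [fix=B main=D]
After op 6 (reset): HEAD=fix@C [fix=C main=D]
After op 7 (reset): HEAD=fix@A [fix=A main=D]
After op 8 (commit): HEAD=fix@E [fix=E main=D]
After op 9 (branch): HEAD=fix@E [exp=E fix=E main=D]

Answer: exp fix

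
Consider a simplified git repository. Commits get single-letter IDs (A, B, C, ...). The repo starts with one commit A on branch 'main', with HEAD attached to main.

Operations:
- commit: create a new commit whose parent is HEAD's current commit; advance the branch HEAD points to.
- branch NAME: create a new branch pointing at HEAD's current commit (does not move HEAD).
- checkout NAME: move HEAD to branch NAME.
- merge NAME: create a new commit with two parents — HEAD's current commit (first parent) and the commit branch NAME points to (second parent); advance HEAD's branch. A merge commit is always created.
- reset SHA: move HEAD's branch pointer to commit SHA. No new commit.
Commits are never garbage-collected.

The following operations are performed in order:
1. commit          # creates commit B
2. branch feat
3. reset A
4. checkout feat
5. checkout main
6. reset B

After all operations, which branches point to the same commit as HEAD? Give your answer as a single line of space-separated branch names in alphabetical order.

Answer: feat main

Derivation:
After op 1 (commit): HEAD=main@B [main=B]
After op 2 (branch): HEAD=main@B [feat=B main=B]
After op 3 (reset): HEAD=main@A [feat=B main=A]
After op 4 (checkout): HEAD=feat@B [feat=B main=A]
After op 5 (checkout): HEAD=main@A [feat=B main=A]
After op 6 (reset): HEAD=main@B [feat=B main=B]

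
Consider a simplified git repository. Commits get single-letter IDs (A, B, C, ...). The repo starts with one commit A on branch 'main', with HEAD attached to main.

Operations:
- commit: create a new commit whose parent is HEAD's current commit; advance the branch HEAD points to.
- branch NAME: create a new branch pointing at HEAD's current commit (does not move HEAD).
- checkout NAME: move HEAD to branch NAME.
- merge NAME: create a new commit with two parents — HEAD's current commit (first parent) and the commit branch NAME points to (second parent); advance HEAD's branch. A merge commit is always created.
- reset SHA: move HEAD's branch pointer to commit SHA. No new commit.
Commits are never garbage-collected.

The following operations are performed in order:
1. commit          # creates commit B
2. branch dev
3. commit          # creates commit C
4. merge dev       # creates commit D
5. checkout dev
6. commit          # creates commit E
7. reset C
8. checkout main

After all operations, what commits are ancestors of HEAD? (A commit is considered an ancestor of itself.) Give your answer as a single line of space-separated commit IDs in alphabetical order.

After op 1 (commit): HEAD=main@B [main=B]
After op 2 (branch): HEAD=main@B [dev=B main=B]
After op 3 (commit): HEAD=main@C [dev=B main=C]
After op 4 (merge): HEAD=main@D [dev=B main=D]
After op 5 (checkout): HEAD=dev@B [dev=B main=D]
After op 6 (commit): HEAD=dev@E [dev=E main=D]
After op 7 (reset): HEAD=dev@C [dev=C main=D]
After op 8 (checkout): HEAD=main@D [dev=C main=D]

Answer: A B C D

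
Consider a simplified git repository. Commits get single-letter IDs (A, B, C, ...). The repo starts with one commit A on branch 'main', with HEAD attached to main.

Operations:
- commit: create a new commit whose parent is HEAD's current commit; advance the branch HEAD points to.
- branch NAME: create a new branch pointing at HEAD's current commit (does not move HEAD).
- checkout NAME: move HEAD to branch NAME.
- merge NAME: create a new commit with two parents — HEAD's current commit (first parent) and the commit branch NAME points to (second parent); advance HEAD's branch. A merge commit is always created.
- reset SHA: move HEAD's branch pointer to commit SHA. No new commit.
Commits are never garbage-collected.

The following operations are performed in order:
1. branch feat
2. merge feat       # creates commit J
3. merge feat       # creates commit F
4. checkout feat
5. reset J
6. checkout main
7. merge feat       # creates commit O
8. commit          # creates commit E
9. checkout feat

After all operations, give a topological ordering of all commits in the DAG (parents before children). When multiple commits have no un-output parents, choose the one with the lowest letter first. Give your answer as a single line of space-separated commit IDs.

Answer: A J F O E

Derivation:
After op 1 (branch): HEAD=main@A [feat=A main=A]
After op 2 (merge): HEAD=main@J [feat=A main=J]
After op 3 (merge): HEAD=main@F [feat=A main=F]
After op 4 (checkout): HEAD=feat@A [feat=A main=F]
After op 5 (reset): HEAD=feat@J [feat=J main=F]
After op 6 (checkout): HEAD=main@F [feat=J main=F]
After op 7 (merge): HEAD=main@O [feat=J main=O]
After op 8 (commit): HEAD=main@E [feat=J main=E]
After op 9 (checkout): HEAD=feat@J [feat=J main=E]
commit A: parents=[]
commit E: parents=['O']
commit F: parents=['J', 'A']
commit J: parents=['A', 'A']
commit O: parents=['F', 'J']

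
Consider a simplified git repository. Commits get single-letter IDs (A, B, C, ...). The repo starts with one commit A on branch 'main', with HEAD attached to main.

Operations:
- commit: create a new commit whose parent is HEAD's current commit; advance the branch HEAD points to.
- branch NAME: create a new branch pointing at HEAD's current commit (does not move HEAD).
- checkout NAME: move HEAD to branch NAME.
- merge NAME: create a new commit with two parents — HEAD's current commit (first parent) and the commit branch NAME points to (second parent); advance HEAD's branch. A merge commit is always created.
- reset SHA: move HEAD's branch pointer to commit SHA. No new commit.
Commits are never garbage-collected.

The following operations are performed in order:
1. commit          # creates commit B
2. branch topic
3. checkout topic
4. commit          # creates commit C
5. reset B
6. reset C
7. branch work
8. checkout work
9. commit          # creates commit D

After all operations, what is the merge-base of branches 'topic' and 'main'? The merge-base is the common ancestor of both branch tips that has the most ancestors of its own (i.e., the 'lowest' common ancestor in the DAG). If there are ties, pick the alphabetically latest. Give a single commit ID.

After op 1 (commit): HEAD=main@B [main=B]
After op 2 (branch): HEAD=main@B [main=B topic=B]
After op 3 (checkout): HEAD=topic@B [main=B topic=B]
After op 4 (commit): HEAD=topic@C [main=B topic=C]
After op 5 (reset): HEAD=topic@B [main=B topic=B]
After op 6 (reset): HEAD=topic@C [main=B topic=C]
After op 7 (branch): HEAD=topic@C [main=B topic=C work=C]
After op 8 (checkout): HEAD=work@C [main=B topic=C work=C]
After op 9 (commit): HEAD=work@D [main=B topic=C work=D]
ancestors(topic=C): ['A', 'B', 'C']
ancestors(main=B): ['A', 'B']
common: ['A', 'B']

Answer: B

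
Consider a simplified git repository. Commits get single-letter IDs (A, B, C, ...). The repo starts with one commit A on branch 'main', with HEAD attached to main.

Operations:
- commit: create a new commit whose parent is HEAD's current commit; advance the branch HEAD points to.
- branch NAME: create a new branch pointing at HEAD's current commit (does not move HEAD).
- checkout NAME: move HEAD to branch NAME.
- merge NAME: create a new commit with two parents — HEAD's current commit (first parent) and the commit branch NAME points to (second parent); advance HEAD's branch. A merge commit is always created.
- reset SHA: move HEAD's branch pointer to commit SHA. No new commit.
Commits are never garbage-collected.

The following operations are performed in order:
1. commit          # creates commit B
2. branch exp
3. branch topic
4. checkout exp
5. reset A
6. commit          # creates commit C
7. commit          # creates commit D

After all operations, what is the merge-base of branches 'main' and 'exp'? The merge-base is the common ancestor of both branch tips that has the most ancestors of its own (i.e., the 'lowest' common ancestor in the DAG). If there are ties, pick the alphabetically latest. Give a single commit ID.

After op 1 (commit): HEAD=main@B [main=B]
After op 2 (branch): HEAD=main@B [exp=B main=B]
After op 3 (branch): HEAD=main@B [exp=B main=B topic=B]
After op 4 (checkout): HEAD=exp@B [exp=B main=B topic=B]
After op 5 (reset): HEAD=exp@A [exp=A main=B topic=B]
After op 6 (commit): HEAD=exp@C [exp=C main=B topic=B]
After op 7 (commit): HEAD=exp@D [exp=D main=B topic=B]
ancestors(main=B): ['A', 'B']
ancestors(exp=D): ['A', 'C', 'D']
common: ['A']

Answer: A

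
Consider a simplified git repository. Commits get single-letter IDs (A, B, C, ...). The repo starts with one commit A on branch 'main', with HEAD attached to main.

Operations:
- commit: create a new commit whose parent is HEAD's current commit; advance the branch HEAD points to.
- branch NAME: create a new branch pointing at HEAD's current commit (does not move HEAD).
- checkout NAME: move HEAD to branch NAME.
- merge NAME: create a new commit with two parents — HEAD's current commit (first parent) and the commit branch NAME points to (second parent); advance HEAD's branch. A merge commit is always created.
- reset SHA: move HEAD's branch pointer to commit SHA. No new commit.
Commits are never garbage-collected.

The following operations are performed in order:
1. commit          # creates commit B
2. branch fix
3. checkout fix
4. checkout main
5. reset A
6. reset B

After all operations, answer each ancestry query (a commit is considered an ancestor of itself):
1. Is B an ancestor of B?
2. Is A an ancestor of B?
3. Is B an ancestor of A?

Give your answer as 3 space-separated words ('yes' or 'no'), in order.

Answer: yes yes no

Derivation:
After op 1 (commit): HEAD=main@B [main=B]
After op 2 (branch): HEAD=main@B [fix=B main=B]
After op 3 (checkout): HEAD=fix@B [fix=B main=B]
After op 4 (checkout): HEAD=main@B [fix=B main=B]
After op 5 (reset): HEAD=main@A [fix=B main=A]
After op 6 (reset): HEAD=main@B [fix=B main=B]
ancestors(B) = {A,B}; B in? yes
ancestors(B) = {A,B}; A in? yes
ancestors(A) = {A}; B in? no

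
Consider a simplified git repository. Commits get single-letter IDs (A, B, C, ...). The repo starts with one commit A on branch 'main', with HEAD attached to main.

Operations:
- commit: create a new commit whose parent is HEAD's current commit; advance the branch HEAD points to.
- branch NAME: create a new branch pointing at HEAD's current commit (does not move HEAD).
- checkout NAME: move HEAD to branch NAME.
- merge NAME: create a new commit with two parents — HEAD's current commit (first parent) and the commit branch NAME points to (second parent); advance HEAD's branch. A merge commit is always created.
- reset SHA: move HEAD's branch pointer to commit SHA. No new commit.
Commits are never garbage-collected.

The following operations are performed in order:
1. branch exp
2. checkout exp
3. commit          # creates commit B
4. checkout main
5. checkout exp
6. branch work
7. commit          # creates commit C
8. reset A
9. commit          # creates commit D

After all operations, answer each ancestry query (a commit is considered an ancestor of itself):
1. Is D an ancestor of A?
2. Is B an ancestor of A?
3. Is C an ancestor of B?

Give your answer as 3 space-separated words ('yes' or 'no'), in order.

Answer: no no no

Derivation:
After op 1 (branch): HEAD=main@A [exp=A main=A]
After op 2 (checkout): HEAD=exp@A [exp=A main=A]
After op 3 (commit): HEAD=exp@B [exp=B main=A]
After op 4 (checkout): HEAD=main@A [exp=B main=A]
After op 5 (checkout): HEAD=exp@B [exp=B main=A]
After op 6 (branch): HEAD=exp@B [exp=B main=A work=B]
After op 7 (commit): HEAD=exp@C [exp=C main=A work=B]
After op 8 (reset): HEAD=exp@A [exp=A main=A work=B]
After op 9 (commit): HEAD=exp@D [exp=D main=A work=B]
ancestors(A) = {A}; D in? no
ancestors(A) = {A}; B in? no
ancestors(B) = {A,B}; C in? no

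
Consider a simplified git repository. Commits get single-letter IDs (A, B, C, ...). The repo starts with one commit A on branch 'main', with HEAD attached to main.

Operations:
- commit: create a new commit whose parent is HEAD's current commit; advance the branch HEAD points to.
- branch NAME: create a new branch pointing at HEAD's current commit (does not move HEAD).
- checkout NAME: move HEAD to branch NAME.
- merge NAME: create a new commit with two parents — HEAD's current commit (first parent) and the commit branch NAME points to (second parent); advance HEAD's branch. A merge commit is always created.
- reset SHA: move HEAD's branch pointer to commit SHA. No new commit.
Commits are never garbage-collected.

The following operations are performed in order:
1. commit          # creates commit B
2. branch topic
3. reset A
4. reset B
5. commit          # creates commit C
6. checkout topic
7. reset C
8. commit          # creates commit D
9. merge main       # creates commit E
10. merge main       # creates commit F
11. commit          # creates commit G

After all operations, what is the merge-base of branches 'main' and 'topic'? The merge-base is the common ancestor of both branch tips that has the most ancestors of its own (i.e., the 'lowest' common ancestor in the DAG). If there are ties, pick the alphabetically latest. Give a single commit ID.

After op 1 (commit): HEAD=main@B [main=B]
After op 2 (branch): HEAD=main@B [main=B topic=B]
After op 3 (reset): HEAD=main@A [main=A topic=B]
After op 4 (reset): HEAD=main@B [main=B topic=B]
After op 5 (commit): HEAD=main@C [main=C topic=B]
After op 6 (checkout): HEAD=topic@B [main=C topic=B]
After op 7 (reset): HEAD=topic@C [main=C topic=C]
After op 8 (commit): HEAD=topic@D [main=C topic=D]
After op 9 (merge): HEAD=topic@E [main=C topic=E]
After op 10 (merge): HEAD=topic@F [main=C topic=F]
After op 11 (commit): HEAD=topic@G [main=C topic=G]
ancestors(main=C): ['A', 'B', 'C']
ancestors(topic=G): ['A', 'B', 'C', 'D', 'E', 'F', 'G']
common: ['A', 'B', 'C']

Answer: C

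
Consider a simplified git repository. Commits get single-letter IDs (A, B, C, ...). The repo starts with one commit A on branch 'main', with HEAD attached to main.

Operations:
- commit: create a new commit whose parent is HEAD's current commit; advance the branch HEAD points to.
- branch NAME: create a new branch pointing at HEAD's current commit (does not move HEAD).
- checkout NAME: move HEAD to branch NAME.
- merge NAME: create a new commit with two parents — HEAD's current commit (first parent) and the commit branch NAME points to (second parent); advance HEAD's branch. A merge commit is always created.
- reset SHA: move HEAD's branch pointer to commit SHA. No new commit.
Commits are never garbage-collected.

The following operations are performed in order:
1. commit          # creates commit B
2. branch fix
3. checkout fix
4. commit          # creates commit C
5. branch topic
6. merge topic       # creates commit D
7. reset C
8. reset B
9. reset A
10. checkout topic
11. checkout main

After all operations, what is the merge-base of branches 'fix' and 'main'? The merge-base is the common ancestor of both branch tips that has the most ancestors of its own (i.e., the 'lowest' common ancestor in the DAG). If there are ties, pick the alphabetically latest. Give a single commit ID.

Answer: A

Derivation:
After op 1 (commit): HEAD=main@B [main=B]
After op 2 (branch): HEAD=main@B [fix=B main=B]
After op 3 (checkout): HEAD=fix@B [fix=B main=B]
After op 4 (commit): HEAD=fix@C [fix=C main=B]
After op 5 (branch): HEAD=fix@C [fix=C main=B topic=C]
After op 6 (merge): HEAD=fix@D [fix=D main=B topic=C]
After op 7 (reset): HEAD=fix@C [fix=C main=B topic=C]
After op 8 (reset): HEAD=fix@B [fix=B main=B topic=C]
After op 9 (reset): HEAD=fix@A [fix=A main=B topic=C]
After op 10 (checkout): HEAD=topic@C [fix=A main=B topic=C]
After op 11 (checkout): HEAD=main@B [fix=A main=B topic=C]
ancestors(fix=A): ['A']
ancestors(main=B): ['A', 'B']
common: ['A']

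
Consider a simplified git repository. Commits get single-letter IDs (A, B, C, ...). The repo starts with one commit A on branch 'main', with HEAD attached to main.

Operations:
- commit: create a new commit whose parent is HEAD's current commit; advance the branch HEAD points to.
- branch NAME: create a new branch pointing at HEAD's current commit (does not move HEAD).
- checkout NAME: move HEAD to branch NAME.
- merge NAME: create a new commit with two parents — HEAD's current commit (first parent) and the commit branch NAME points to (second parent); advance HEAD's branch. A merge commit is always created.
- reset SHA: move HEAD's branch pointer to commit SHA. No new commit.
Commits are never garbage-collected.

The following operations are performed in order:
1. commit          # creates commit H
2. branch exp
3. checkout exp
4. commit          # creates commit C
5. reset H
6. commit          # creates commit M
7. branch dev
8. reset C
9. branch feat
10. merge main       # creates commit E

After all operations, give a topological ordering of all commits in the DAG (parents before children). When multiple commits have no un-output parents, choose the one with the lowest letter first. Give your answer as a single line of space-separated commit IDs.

After op 1 (commit): HEAD=main@H [main=H]
After op 2 (branch): HEAD=main@H [exp=H main=H]
After op 3 (checkout): HEAD=exp@H [exp=H main=H]
After op 4 (commit): HEAD=exp@C [exp=C main=H]
After op 5 (reset): HEAD=exp@H [exp=H main=H]
After op 6 (commit): HEAD=exp@M [exp=M main=H]
After op 7 (branch): HEAD=exp@M [dev=M exp=M main=H]
After op 8 (reset): HEAD=exp@C [dev=M exp=C main=H]
After op 9 (branch): HEAD=exp@C [dev=M exp=C feat=C main=H]
After op 10 (merge): HEAD=exp@E [dev=M exp=E feat=C main=H]
commit A: parents=[]
commit C: parents=['H']
commit E: parents=['C', 'H']
commit H: parents=['A']
commit M: parents=['H']

Answer: A H C E M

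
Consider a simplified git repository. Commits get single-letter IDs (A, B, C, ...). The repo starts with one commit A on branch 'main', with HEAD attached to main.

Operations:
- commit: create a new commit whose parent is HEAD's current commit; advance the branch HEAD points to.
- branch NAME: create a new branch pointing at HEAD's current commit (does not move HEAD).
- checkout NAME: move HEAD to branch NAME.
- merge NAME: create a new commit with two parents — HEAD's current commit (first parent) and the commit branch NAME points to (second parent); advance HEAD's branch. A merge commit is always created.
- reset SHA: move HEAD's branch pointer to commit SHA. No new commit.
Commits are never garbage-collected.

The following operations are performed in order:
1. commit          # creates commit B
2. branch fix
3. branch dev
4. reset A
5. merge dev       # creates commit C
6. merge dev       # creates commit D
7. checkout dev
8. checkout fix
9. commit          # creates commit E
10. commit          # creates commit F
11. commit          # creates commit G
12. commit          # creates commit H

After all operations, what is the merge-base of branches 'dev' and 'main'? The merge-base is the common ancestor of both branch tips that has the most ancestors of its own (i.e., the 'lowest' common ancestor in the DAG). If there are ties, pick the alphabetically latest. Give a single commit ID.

After op 1 (commit): HEAD=main@B [main=B]
After op 2 (branch): HEAD=main@B [fix=B main=B]
After op 3 (branch): HEAD=main@B [dev=B fix=B main=B]
After op 4 (reset): HEAD=main@A [dev=B fix=B main=A]
After op 5 (merge): HEAD=main@C [dev=B fix=B main=C]
After op 6 (merge): HEAD=main@D [dev=B fix=B main=D]
After op 7 (checkout): HEAD=dev@B [dev=B fix=B main=D]
After op 8 (checkout): HEAD=fix@B [dev=B fix=B main=D]
After op 9 (commit): HEAD=fix@E [dev=B fix=E main=D]
After op 10 (commit): HEAD=fix@F [dev=B fix=F main=D]
After op 11 (commit): HEAD=fix@G [dev=B fix=G main=D]
After op 12 (commit): HEAD=fix@H [dev=B fix=H main=D]
ancestors(dev=B): ['A', 'B']
ancestors(main=D): ['A', 'B', 'C', 'D']
common: ['A', 'B']

Answer: B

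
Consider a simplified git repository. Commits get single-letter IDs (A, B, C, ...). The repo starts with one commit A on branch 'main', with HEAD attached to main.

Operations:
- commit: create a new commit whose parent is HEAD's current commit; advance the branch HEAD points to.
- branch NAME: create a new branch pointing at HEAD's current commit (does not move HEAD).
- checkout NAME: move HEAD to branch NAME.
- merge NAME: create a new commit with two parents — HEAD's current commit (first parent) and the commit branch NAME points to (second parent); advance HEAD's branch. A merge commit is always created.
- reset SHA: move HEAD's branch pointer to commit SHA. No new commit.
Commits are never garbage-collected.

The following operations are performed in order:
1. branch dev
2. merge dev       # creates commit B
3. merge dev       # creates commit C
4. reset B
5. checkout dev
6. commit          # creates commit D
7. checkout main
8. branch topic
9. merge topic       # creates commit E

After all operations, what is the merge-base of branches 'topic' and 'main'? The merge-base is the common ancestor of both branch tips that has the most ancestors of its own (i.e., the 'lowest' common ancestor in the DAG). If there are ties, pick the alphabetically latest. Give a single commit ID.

Answer: B

Derivation:
After op 1 (branch): HEAD=main@A [dev=A main=A]
After op 2 (merge): HEAD=main@B [dev=A main=B]
After op 3 (merge): HEAD=main@C [dev=A main=C]
After op 4 (reset): HEAD=main@B [dev=A main=B]
After op 5 (checkout): HEAD=dev@A [dev=A main=B]
After op 6 (commit): HEAD=dev@D [dev=D main=B]
After op 7 (checkout): HEAD=main@B [dev=D main=B]
After op 8 (branch): HEAD=main@B [dev=D main=B topic=B]
After op 9 (merge): HEAD=main@E [dev=D main=E topic=B]
ancestors(topic=B): ['A', 'B']
ancestors(main=E): ['A', 'B', 'E']
common: ['A', 'B']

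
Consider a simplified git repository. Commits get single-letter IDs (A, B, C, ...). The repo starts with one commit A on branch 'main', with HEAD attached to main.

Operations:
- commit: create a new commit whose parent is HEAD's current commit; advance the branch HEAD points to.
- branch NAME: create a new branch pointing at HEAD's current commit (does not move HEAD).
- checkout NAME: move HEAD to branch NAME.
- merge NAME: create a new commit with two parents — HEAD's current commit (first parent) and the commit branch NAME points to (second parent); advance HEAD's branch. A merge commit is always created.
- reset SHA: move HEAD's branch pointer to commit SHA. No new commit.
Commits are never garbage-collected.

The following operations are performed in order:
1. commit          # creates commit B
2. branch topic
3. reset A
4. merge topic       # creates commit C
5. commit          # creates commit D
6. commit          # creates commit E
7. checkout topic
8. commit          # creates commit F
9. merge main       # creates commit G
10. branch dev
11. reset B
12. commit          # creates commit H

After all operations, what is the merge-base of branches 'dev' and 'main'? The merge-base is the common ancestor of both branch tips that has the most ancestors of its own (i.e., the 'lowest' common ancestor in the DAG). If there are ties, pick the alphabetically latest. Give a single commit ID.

Answer: E

Derivation:
After op 1 (commit): HEAD=main@B [main=B]
After op 2 (branch): HEAD=main@B [main=B topic=B]
After op 3 (reset): HEAD=main@A [main=A topic=B]
After op 4 (merge): HEAD=main@C [main=C topic=B]
After op 5 (commit): HEAD=main@D [main=D topic=B]
After op 6 (commit): HEAD=main@E [main=E topic=B]
After op 7 (checkout): HEAD=topic@B [main=E topic=B]
After op 8 (commit): HEAD=topic@F [main=E topic=F]
After op 9 (merge): HEAD=topic@G [main=E topic=G]
After op 10 (branch): HEAD=topic@G [dev=G main=E topic=G]
After op 11 (reset): HEAD=topic@B [dev=G main=E topic=B]
After op 12 (commit): HEAD=topic@H [dev=G main=E topic=H]
ancestors(dev=G): ['A', 'B', 'C', 'D', 'E', 'F', 'G']
ancestors(main=E): ['A', 'B', 'C', 'D', 'E']
common: ['A', 'B', 'C', 'D', 'E']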